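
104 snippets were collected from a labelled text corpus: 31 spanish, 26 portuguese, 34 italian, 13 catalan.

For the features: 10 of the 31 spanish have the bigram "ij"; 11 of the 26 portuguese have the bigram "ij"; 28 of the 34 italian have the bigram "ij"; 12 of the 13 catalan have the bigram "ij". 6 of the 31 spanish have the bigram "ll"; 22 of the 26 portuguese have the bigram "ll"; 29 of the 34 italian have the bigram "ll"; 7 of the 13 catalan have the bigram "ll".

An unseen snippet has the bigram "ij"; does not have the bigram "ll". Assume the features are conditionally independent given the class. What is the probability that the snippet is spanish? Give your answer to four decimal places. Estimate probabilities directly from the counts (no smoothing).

spanish: (31/104) × (10/31) × (25/31) ≈ 0.0775434
portuguese: (26/104) × (11/26) × (4/26) ≈ 0.0162722
italian: (34/104) × (28/34) × (5/34) ≈ 0.0395928
catalan: (13/104) × (12/13) × (6/13) ≈ 0.0532544
P(spanish | x) = 0.0775434 / 0.1866628 ≈ 0.4154

0.4154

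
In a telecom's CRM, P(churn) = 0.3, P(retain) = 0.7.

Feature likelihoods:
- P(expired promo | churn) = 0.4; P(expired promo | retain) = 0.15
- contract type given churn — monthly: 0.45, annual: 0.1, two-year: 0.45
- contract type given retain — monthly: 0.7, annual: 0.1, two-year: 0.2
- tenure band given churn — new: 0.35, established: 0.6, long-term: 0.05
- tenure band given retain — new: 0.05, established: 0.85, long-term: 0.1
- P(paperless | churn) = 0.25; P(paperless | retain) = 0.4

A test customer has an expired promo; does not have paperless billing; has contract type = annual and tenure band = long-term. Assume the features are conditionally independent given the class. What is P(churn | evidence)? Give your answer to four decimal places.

churn: 0.3 × 0.4 × 0.1 × 0.05 × (1−0.25) = 0.00045
retain: 0.7 × 0.15 × 0.1 × 0.1 × (1−0.4) = 0.00063
P(churn | x) = 0.00045 / 0.00108 ≈ 0.4167

0.4167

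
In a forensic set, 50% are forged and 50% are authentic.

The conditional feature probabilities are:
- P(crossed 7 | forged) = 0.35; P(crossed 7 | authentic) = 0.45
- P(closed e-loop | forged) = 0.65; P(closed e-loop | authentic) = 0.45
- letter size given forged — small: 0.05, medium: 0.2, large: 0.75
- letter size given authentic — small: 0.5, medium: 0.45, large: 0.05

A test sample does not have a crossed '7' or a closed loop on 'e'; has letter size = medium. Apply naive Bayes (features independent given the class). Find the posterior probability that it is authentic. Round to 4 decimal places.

forged: 0.5 × (1−0.35) × (1−0.65) × 0.2 = 0.02275
authentic: 0.5 × (1−0.45) × (1−0.45) × 0.45 = 0.0680625
P(authentic | x) = 0.0680625 / 0.0908125 ≈ 0.7495

0.7495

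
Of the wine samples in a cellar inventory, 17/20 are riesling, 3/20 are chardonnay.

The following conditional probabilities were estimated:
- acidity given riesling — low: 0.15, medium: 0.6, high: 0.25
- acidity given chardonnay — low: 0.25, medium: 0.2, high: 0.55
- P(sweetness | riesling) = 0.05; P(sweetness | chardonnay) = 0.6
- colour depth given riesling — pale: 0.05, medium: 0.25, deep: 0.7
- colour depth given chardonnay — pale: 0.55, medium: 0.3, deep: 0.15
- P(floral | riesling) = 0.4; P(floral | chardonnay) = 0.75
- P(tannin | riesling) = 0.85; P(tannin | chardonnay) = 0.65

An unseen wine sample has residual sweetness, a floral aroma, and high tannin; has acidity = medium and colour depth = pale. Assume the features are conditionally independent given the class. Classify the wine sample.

riesling: 0.85 × 0.6 × 0.05 × 0.05 × 0.4 × 0.85 = 0.0004335
chardonnay: 0.15 × 0.2 × 0.6 × 0.55 × 0.75 × 0.65 = 0.00482625
Highest score → chardonnay.

chardonnay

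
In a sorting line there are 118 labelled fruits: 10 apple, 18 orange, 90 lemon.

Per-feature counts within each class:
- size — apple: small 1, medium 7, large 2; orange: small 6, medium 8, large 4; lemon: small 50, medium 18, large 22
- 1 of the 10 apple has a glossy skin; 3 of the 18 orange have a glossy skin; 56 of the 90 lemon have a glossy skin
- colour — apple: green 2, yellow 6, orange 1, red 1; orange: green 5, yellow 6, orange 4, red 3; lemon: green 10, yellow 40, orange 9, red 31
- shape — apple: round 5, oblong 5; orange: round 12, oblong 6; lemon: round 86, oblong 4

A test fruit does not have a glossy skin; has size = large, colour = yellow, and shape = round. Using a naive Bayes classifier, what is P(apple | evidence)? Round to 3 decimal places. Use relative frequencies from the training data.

apple: (10/118) × (2/10) × (9/10) × (6/10) × (5/10) ≈ 0.00457627
orange: (18/118) × (4/18) × (15/18) × (6/18) × (12/18) ≈ 0.00627746
lemon: (90/118) × (22/90) × (34/90) × (40/90) × (86/90) ≈ 0.0299123
P(apple | x) = 0.00457627 / 0.04076603 ≈ 0.112

0.112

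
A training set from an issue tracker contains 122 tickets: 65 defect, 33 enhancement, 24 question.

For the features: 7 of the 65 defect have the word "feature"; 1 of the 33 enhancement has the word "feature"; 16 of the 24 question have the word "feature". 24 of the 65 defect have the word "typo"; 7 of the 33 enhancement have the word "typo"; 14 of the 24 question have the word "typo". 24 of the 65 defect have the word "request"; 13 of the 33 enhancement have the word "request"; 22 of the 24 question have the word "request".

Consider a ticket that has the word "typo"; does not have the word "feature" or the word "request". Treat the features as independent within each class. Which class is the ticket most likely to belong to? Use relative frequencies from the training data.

defect

defect: (65/122) × (58/65) × (24/65) × (41/65) ≈ 0.110723
enhancement: (33/122) × (32/33) × (7/33) × (20/33) ≈ 0.0337202
question: (24/122) × (8/24) × (14/24) × (2/24) ≈ 0.00318761
Highest score → defect.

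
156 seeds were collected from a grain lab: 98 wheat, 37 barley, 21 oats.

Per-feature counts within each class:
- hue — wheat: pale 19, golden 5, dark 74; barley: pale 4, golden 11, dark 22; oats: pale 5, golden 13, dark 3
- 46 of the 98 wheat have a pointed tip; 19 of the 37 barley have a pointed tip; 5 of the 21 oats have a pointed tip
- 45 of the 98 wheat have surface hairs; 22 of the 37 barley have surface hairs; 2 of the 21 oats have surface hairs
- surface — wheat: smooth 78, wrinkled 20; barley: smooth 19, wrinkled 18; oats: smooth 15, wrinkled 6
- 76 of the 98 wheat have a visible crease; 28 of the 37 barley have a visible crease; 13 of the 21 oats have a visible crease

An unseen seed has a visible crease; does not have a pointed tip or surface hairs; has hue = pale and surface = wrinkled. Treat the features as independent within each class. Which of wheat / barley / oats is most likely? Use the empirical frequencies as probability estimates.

wheat

wheat: (98/156) × (19/98) × (52/98) × (53/98) × (20/98) × (76/98) ≈ 0.00553156
barley: (37/156) × (4/37) × (18/37) × (15/37) × (18/37) × (28/37) ≈ 0.00186176
oats: (21/156) × (5/21) × (16/21) × (19/21) × (6/21) × (13/21) ≈ 0.00390784
Highest score → wheat.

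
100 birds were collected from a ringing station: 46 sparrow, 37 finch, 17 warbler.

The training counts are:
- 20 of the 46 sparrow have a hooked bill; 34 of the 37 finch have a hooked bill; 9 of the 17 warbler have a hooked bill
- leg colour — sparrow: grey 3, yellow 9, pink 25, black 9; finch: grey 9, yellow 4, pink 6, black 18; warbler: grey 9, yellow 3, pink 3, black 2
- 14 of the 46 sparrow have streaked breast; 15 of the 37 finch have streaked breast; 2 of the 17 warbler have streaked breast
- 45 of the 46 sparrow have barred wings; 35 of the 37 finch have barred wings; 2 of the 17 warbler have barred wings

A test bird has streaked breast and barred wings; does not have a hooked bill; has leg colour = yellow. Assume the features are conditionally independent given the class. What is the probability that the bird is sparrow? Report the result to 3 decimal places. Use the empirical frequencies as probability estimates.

0.913

sparrow: (46/100) × (26/46) × (9/46) × (14/46) × (45/46) ≈ 0.0151455
finch: (37/100) × (3/37) × (4/37) × (15/37) × (35/37) ≈ 0.00124376
warbler: (17/100) × (8/17) × (3/17) × (2/17) × (2/17) ≈ 0.0001954
P(sparrow | x) = 0.0151455 / 0.01658466 ≈ 0.913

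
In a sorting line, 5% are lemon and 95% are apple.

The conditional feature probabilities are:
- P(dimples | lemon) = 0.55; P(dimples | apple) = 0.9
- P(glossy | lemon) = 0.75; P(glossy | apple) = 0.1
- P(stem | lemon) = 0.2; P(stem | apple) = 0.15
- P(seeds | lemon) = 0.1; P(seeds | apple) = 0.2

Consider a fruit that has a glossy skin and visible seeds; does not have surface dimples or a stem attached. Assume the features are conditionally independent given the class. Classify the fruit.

apple

lemon: 0.05 × (1−0.55) × 0.75 × (1−0.2) × 0.1 = 0.00135
apple: 0.95 × (1−0.9) × 0.1 × (1−0.15) × 0.2 = 0.001615
Highest score → apple.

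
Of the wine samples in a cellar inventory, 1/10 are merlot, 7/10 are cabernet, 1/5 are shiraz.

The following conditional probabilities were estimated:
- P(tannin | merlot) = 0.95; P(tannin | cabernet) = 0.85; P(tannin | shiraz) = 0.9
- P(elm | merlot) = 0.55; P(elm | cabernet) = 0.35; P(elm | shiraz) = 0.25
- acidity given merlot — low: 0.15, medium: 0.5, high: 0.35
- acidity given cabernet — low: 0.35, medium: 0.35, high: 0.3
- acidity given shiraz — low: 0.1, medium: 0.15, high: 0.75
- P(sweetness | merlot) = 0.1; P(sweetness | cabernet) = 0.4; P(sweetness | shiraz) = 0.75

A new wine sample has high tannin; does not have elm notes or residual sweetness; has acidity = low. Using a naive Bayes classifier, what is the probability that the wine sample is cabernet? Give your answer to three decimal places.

0.899

merlot: 0.1 × 0.95 × (1−0.55) × 0.15 × (1−0.1) = 0.00577125
cabernet: 0.7 × 0.85 × (1−0.35) × 0.35 × (1−0.4) = 0.0812175
shiraz: 0.2 × 0.9 × (1−0.25) × 0.1 × (1−0.75) = 0.003375
P(cabernet | x) = 0.0812175 / 0.09036375 ≈ 0.899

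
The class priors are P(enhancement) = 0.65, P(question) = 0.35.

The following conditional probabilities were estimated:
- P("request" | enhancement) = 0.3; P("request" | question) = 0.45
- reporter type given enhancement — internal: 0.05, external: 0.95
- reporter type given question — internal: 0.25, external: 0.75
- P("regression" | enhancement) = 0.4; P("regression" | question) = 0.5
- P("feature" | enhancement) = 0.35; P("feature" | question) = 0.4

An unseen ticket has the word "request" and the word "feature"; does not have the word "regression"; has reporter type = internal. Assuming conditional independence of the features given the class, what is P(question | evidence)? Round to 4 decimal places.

0.7937

enhancement: 0.65 × 0.3 × 0.05 × (1−0.4) × 0.35 = 0.0020475
question: 0.35 × 0.45 × 0.25 × (1−0.5) × 0.4 = 0.007875
P(question | x) = 0.007875 / 0.0099225 ≈ 0.7937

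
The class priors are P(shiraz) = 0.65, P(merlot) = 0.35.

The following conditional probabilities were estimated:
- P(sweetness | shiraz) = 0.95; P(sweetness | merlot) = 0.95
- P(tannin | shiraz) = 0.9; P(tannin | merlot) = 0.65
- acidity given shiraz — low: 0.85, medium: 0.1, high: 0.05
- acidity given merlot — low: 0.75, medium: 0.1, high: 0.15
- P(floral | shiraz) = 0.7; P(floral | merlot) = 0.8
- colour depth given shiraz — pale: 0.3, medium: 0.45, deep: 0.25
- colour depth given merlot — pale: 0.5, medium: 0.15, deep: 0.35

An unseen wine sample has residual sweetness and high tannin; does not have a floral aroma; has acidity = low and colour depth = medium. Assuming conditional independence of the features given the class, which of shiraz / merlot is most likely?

shiraz: 0.65 × 0.95 × 0.9 × 0.85 × (1−0.7) × 0.45 = 0.0637723125
merlot: 0.35 × 0.95 × 0.65 × 0.75 × (1−0.8) × 0.15 = 0.0048628125
Highest score → shiraz.

shiraz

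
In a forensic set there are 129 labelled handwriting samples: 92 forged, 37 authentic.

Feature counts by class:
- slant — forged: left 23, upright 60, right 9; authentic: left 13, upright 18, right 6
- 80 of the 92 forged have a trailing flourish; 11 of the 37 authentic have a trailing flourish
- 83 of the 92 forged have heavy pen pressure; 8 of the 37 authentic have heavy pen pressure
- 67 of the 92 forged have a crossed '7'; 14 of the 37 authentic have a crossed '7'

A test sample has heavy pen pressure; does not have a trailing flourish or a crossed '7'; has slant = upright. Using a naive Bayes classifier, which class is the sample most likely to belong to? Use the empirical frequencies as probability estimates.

forged: (92/129) × (60/92) × (12/92) × (83/92) × (25/92) ≈ 0.014873
authentic: (37/129) × (18/37) × (26/37) × (8/37) × (23/37) ≈ 0.0131786
Highest score → forged.

forged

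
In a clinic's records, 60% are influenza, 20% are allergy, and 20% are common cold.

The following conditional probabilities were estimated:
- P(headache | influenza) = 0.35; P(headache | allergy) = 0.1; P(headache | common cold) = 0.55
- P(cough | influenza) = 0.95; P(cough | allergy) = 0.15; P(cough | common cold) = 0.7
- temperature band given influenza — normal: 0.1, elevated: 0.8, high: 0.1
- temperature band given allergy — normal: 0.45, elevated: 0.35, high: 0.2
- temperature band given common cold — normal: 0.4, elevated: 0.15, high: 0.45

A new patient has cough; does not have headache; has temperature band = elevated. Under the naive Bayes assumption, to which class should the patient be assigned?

influenza: 0.6 × (1−0.35) × 0.95 × 0.8 = 0.2964
allergy: 0.2 × (1−0.1) × 0.15 × 0.35 = 0.00945
common cold: 0.2 × (1−0.55) × 0.7 × 0.15 = 0.00945
Highest score → influenza.

influenza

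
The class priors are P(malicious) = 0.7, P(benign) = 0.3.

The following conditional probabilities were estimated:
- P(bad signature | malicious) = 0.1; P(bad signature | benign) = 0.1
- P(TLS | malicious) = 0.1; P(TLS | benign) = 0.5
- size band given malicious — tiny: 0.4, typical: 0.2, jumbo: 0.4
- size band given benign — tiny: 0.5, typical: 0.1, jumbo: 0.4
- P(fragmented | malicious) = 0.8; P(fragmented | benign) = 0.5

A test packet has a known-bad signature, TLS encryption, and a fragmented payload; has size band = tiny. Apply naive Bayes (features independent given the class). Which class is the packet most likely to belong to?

benign

malicious: 0.7 × 0.1 × 0.1 × 0.4 × 0.8 = 0.00224
benign: 0.3 × 0.1 × 0.5 × 0.5 × 0.5 = 0.00375
Highest score → benign.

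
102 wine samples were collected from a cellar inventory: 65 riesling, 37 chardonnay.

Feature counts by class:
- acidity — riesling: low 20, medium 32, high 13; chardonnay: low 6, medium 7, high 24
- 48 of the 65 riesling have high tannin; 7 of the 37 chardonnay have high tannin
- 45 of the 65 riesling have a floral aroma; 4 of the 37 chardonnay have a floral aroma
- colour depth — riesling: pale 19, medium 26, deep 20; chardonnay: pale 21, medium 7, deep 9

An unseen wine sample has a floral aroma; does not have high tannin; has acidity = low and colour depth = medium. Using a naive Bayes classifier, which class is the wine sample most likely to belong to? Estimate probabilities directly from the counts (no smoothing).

riesling: (65/102) × (20/65) × (17/65) × (45/65) × (26/65) ≈ 0.0142012
chardonnay: (37/102) × (6/37) × (30/37) × (4/37) × (7/37) ≈ 0.000975495
Highest score → riesling.

riesling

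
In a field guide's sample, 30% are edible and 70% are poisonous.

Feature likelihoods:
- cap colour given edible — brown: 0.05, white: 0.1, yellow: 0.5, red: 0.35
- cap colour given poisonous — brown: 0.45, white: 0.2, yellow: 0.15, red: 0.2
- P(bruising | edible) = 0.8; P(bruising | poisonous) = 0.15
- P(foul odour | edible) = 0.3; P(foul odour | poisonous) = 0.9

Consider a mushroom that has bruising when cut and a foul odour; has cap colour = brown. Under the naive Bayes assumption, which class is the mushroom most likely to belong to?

poisonous

edible: 0.3 × 0.05 × 0.8 × 0.3 = 0.0036
poisonous: 0.7 × 0.45 × 0.15 × 0.9 = 0.042525
Highest score → poisonous.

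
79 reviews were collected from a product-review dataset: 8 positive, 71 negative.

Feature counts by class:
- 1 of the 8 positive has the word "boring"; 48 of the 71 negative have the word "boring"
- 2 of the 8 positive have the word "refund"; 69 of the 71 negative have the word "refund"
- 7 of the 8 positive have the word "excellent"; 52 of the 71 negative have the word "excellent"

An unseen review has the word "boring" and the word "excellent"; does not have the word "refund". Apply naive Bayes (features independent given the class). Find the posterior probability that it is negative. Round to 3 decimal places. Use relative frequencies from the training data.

positive: (8/79) × (1/8) × (6/8) × (7/8) ≈ 0.00830696
negative: (71/79) × (48/71) × (2/71) × (52/71) ≈ 0.0125352
P(negative | x) = 0.0125352 / 0.02084216 ≈ 0.601

0.601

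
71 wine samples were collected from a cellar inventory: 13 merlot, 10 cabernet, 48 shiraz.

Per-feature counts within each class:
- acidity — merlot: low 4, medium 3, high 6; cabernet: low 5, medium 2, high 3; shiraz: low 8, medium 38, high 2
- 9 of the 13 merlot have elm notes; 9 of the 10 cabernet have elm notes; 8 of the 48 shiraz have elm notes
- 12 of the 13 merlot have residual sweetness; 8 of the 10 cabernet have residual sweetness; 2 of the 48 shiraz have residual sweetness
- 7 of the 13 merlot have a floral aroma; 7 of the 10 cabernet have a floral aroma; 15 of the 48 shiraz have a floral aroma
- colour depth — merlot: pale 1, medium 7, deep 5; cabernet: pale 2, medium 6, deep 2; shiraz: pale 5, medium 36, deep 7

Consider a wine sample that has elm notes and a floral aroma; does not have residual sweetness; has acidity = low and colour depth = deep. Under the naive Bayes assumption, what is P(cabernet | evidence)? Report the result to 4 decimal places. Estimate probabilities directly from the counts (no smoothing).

merlot: (13/71) × (4/13) × (9/13) × (1/13) × (7/13) × (5/13) ≈ 0.000621354
cabernet: (10/71) × (5/10) × (9/10) × (2/10) × (7/10) × (2/10) ≈ 0.00177465
shiraz: (48/71) × (8/48) × (8/48) × (46/48) × (15/48) × (7/48) ≈ 0.00082017
P(cabernet | x) = 0.00177465 / 0.003216174 ≈ 0.5518

0.5518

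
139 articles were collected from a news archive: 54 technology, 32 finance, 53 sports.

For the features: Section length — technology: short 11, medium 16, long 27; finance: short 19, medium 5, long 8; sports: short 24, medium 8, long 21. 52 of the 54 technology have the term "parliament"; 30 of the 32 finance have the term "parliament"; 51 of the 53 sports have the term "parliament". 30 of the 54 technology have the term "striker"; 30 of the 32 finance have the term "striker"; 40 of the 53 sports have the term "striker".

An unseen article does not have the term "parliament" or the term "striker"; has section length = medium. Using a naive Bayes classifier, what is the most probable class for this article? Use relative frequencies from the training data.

technology: (54/139) × (16/54) × (2/54) × (24/54) ≈ 0.00189478
finance: (32/139) × (5/32) × (2/32) × (2/32) ≈ 0.000140513
sports: (53/139) × (8/53) × (2/53) × (13/53) ≈ 0.000532717
Highest score → technology.

technology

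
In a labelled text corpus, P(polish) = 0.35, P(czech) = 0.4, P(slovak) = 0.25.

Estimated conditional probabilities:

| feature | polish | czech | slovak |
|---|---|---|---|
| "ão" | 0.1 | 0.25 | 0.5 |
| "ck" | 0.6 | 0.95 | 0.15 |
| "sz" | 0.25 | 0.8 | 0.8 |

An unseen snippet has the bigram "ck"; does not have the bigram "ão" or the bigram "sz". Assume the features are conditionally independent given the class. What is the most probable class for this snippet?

polish

polish: 0.35 × (1−0.1) × 0.6 × (1−0.25) = 0.14175
czech: 0.4 × (1−0.25) × 0.95 × (1−0.8) = 0.057
slovak: 0.25 × (1−0.5) × 0.15 × (1−0.8) = 0.00375
Highest score → polish.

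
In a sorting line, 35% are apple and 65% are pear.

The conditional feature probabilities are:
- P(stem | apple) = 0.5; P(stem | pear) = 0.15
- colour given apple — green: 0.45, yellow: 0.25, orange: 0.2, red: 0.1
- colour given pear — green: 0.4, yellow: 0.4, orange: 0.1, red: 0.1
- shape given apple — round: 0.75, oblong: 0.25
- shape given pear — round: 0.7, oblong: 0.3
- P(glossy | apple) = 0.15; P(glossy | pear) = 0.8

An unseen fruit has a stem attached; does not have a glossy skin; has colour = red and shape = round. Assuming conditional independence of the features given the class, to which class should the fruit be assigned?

apple: 0.35 × 0.5 × 0.1 × 0.75 × (1−0.15) = 0.01115625
pear: 0.65 × 0.15 × 0.1 × 0.7 × (1−0.8) = 0.001365
Highest score → apple.

apple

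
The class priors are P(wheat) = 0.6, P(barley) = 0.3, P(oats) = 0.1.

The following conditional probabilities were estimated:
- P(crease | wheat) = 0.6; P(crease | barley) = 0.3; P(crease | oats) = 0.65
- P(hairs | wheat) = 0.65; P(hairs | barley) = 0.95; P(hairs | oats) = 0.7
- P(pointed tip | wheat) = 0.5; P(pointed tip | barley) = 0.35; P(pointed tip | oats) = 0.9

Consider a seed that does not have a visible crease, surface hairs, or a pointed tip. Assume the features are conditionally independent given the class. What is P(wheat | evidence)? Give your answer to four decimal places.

0.8421

wheat: 0.6 × (1−0.6) × (1−0.65) × (1−0.5) = 0.042
barley: 0.3 × (1−0.3) × (1−0.95) × (1−0.35) = 0.006825
oats: 0.1 × (1−0.65) × (1−0.7) × (1−0.9) = 0.00105
P(wheat | x) = 0.042 / 0.049875 ≈ 0.8421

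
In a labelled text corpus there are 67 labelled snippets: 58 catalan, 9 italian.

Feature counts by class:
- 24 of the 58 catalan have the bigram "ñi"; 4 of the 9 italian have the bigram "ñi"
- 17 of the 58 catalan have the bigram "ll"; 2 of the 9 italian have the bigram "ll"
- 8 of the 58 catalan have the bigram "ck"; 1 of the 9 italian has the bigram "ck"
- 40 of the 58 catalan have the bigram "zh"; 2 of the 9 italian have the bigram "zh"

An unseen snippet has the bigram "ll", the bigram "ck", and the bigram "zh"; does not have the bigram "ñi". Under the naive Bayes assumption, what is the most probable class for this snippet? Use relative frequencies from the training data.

catalan: (58/67) × (34/58) × (17/58) × (8/58) × (40/58) ≈ 0.0141488
italian: (9/67) × (5/9) × (2/9) × (1/9) × (2/9) ≈ 0.000409475
Highest score → catalan.

catalan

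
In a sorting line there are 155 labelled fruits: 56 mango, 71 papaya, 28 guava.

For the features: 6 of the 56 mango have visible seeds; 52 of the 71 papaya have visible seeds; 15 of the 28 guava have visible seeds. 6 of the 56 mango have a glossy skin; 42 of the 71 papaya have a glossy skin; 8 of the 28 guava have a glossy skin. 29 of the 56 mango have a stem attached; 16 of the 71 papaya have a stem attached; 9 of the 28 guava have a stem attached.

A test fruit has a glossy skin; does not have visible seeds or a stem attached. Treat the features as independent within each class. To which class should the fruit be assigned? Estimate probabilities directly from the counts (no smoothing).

mango: (56/155) × (50/56) × (6/56) × (27/56) ≈ 0.0166639
papaya: (71/155) × (19/71) × (42/71) × (55/71) ≈ 0.0561717
guava: (28/155) × (13/28) × (8/28) × (19/28) ≈ 0.0162607
Highest score → papaya.

papaya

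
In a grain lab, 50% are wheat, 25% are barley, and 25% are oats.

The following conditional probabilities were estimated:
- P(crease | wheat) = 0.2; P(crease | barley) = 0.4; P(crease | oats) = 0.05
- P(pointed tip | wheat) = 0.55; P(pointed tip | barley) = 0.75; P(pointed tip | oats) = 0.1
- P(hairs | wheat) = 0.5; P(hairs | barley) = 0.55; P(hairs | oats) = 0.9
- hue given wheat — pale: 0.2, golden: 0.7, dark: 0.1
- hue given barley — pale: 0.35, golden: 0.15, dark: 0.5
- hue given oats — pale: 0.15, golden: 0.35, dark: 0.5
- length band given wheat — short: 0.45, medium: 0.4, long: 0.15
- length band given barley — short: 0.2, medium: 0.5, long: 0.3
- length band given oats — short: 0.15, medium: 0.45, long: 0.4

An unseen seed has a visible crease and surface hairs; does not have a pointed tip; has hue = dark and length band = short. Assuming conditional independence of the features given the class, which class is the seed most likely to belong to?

wheat: 0.5 × 0.2 × (1−0.55) × 0.5 × 0.1 × 0.45 = 0.0010125
barley: 0.25 × 0.4 × (1−0.75) × 0.55 × 0.5 × 0.2 = 0.001375
oats: 0.25 × 0.05 × (1−0.1) × 0.9 × 0.5 × 0.15 = 0.000759375
Highest score → barley.

barley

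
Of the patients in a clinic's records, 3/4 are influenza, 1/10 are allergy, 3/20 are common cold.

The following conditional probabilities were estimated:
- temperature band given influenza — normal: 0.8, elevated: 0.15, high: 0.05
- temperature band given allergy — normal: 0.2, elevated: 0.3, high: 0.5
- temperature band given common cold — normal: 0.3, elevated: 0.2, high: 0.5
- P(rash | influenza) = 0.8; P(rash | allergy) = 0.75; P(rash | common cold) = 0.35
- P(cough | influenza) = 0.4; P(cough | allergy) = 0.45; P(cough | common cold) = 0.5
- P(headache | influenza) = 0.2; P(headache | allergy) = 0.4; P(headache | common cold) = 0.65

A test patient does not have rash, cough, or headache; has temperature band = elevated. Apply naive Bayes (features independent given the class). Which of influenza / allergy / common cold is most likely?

influenza

influenza: 0.75 × 0.15 × (1−0.8) × (1−0.4) × (1−0.2) = 0.0108
allergy: 0.1 × 0.3 × (1−0.75) × (1−0.45) × (1−0.4) = 0.002475
common cold: 0.15 × 0.2 × (1−0.35) × (1−0.5) × (1−0.65) = 0.0034125
Highest score → influenza.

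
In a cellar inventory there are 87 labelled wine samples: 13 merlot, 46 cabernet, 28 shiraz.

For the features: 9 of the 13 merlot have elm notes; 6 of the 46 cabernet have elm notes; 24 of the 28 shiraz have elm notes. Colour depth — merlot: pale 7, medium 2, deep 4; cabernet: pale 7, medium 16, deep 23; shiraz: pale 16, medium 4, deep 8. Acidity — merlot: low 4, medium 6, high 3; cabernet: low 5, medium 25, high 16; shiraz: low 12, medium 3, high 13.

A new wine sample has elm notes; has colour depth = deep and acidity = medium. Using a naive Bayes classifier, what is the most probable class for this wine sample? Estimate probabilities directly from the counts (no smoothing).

merlot: (13/87) × (9/13) × (4/13) × (6/13) ≈ 0.0146909
cabernet: (46/87) × (6/46) × (23/46) × (25/46) ≈ 0.0187406
shiraz: (28/87) × (24/28) × (8/28) × (3/28) ≈ 0.00844476
Highest score → cabernet.

cabernet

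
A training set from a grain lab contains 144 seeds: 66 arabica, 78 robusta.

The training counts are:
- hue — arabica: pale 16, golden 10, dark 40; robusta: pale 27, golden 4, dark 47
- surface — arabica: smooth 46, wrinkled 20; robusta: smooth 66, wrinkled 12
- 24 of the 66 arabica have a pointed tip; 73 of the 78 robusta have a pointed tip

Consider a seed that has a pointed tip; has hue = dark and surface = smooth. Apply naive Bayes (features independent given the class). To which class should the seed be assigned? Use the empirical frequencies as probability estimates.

robusta

arabica: (66/144) × (40/66) × (46/66) × (24/66) ≈ 0.070401
robusta: (78/144) × (47/78) × (66/78) × (73/78) ≈ 0.258472
Highest score → robusta.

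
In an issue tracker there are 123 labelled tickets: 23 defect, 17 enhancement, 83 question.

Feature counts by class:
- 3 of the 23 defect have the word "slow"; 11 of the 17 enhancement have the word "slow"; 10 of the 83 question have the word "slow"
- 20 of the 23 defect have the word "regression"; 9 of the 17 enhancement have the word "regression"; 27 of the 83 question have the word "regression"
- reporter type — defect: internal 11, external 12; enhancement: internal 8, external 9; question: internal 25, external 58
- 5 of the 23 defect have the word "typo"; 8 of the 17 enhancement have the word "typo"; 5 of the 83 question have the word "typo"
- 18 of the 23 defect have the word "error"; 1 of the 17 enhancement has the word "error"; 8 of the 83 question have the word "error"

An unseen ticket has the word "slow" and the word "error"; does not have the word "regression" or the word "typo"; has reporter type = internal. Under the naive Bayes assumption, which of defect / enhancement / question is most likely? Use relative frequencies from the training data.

question

defect: (23/123) × (3/23) × (3/23) × (11/23) × (18/23) × (18/23) ≈ 0.000931888
enhancement: (17/123) × (11/17) × (8/17) × (8/17) × (9/17) × (1/17) ≈ 0.000616757
question: (83/123) × (10/83) × (56/83) × (25/83) × (78/83) × (8/83) ≈ 0.00149656
Highest score → question.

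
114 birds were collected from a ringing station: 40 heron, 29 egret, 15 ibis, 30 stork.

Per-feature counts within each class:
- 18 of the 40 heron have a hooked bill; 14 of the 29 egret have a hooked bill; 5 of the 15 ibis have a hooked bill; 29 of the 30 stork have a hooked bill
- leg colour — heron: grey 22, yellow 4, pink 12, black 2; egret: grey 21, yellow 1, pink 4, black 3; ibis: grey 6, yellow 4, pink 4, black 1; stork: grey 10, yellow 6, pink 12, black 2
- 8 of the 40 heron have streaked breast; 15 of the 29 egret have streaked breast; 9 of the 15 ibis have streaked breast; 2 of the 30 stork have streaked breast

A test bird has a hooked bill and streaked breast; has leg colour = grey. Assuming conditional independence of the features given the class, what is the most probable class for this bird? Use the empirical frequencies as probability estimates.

heron: (40/114) × (18/40) × (22/40) × (8/40) ≈ 0.0173684
egret: (29/114) × (14/29) × (21/29) × (15/29) ≈ 0.0459979
ibis: (15/114) × (5/15) × (6/15) × (9/15) ≈ 0.0105263
stork: (30/114) × (29/30) × (10/30) × (2/30) ≈ 0.00565302
Highest score → egret.

egret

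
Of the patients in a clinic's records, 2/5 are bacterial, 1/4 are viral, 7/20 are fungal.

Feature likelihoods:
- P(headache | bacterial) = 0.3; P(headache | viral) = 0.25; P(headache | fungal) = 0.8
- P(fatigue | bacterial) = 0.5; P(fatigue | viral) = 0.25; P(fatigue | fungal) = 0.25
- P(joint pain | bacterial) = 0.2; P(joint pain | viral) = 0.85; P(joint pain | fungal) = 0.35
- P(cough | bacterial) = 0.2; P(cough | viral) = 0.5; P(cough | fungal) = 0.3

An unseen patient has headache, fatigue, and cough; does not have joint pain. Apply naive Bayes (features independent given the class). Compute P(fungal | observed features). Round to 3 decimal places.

bacterial: 0.4 × 0.3 × 0.5 × (1−0.2) × 0.2 = 0.0096
viral: 0.25 × 0.25 × 0.25 × (1−0.85) × 0.5 = 0.001171875
fungal: 0.35 × 0.8 × 0.25 × (1−0.35) × 0.3 = 0.01365
P(fungal | x) = 0.01365 / 0.024421875 ≈ 0.559

0.559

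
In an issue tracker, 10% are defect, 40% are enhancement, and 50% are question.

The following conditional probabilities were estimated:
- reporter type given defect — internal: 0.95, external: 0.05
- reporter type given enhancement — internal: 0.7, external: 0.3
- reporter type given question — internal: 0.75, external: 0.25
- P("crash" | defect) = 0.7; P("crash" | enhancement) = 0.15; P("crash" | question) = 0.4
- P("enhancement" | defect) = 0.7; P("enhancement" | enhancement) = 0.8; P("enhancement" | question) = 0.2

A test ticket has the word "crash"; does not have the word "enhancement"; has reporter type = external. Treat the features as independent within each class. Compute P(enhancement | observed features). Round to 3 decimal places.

0.081

defect: 0.1 × 0.05 × 0.7 × (1−0.7) = 0.00105
enhancement: 0.4 × 0.3 × 0.15 × (1−0.8) = 0.0036
question: 0.5 × 0.25 × 0.4 × (1−0.2) = 0.04
P(enhancement | x) = 0.0036 / 0.04465 ≈ 0.081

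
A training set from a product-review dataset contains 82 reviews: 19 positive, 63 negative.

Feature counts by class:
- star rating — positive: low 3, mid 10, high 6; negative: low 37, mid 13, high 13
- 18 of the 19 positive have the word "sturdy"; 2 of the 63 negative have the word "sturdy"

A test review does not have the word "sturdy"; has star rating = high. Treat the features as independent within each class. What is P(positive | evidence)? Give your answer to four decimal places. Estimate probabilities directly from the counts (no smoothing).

0.0245

positive: (19/82) × (6/19) × (1/19) ≈ 0.00385109
negative: (63/82) × (13/63) × (61/63) ≈ 0.153504
P(positive | x) = 0.00385109 / 0.15735509 ≈ 0.0245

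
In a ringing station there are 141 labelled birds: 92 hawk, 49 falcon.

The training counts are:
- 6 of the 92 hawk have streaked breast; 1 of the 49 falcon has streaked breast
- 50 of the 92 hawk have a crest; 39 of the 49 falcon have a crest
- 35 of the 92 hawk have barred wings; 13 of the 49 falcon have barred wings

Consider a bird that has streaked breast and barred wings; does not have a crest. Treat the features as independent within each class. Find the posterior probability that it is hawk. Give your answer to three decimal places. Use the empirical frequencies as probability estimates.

hawk: (92/141) × (6/92) × (42/92) × (35/92) ≈ 0.0073905
falcon: (49/141) × (1/49) × (10/49) × (13/49) ≈ 0.000384001
P(hawk | x) = 0.0073905 / 0.007774501 ≈ 0.951

0.951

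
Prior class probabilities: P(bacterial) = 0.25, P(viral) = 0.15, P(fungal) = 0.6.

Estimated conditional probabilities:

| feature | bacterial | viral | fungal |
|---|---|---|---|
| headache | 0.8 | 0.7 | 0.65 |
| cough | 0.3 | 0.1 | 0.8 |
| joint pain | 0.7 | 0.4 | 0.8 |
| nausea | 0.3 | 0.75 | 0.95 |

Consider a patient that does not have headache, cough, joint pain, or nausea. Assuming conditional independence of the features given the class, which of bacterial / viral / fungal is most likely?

bacterial: 0.25 × (1−0.8) × (1−0.3) × (1−0.7) × (1−0.3) = 0.00735
viral: 0.15 × (1−0.7) × (1−0.1) × (1−0.4) × (1−0.75) = 0.006075
fungal: 0.6 × (1−0.65) × (1−0.8) × (1−0.8) × (1−0.95) = 0.00042
Highest score → bacterial.

bacterial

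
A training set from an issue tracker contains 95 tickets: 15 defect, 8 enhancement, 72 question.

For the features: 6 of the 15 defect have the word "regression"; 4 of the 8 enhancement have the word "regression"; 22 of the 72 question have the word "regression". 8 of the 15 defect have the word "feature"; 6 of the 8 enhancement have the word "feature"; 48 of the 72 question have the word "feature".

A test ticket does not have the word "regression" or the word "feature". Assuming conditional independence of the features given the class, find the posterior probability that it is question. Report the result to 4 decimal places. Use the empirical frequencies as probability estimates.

defect: (15/95) × (9/15) × (7/15) ≈ 0.0442105
enhancement: (8/95) × (4/8) × (2/8) ≈ 0.0105263
question: (72/95) × (50/72) × (24/72) ≈ 0.175439
P(question | x) = 0.175439 / 0.2301758 ≈ 0.7622

0.7622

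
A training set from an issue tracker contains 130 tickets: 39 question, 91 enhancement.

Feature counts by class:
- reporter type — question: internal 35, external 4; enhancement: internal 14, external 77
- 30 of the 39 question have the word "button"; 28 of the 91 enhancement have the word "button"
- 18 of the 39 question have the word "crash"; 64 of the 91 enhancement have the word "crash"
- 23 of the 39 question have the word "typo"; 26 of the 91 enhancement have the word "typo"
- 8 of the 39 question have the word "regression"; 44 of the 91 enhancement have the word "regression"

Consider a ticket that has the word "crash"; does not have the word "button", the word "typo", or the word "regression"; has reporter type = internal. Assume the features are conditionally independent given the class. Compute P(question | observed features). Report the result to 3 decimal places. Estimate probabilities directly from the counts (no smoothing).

0.326

question: (39/130) × (35/39) × (9/39) × (18/39) × (16/39) × (31/39) ≈ 0.00935111
enhancement: (91/130) × (14/91) × (63/91) × (64/91) × (65/91) × (47/91) ≈ 0.0193442
P(question | x) = 0.00935111 / 0.02869531 ≈ 0.326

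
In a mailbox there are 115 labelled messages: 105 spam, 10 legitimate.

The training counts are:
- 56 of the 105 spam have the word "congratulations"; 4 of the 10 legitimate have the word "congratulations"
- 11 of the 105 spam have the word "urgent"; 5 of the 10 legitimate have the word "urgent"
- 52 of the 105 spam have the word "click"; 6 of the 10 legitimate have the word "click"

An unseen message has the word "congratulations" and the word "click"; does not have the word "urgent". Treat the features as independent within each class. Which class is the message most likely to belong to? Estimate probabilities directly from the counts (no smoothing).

spam: (105/115) × (56/105) × (94/105) × (52/105) ≈ 0.215895
legitimate: (10/115) × (4/10) × (5/10) × (6/10) ≈ 0.0104348
Highest score → spam.

spam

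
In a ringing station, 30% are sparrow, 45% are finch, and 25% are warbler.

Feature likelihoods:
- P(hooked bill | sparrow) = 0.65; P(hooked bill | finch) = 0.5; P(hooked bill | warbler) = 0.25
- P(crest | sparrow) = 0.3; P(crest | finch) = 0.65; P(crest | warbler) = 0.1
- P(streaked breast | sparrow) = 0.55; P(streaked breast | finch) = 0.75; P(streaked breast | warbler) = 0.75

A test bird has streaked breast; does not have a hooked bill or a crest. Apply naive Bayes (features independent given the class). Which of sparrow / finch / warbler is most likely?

warbler

sparrow: 0.3 × (1−0.65) × (1−0.3) × 0.55 = 0.040425
finch: 0.45 × (1−0.5) × (1−0.65) × 0.75 = 0.0590625
warbler: 0.25 × (1−0.25) × (1−0.1) × 0.75 = 0.1265625
Highest score → warbler.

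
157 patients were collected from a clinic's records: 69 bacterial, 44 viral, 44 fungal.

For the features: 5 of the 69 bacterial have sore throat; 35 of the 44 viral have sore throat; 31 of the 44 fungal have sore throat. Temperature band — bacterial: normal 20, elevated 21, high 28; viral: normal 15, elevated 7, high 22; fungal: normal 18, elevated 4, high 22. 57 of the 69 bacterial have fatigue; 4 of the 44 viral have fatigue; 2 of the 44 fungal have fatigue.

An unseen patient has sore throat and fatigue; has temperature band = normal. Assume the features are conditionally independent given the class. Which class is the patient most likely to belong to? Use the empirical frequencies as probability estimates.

bacterial: (69/157) × (5/69) × (20/69) × (57/69) ≈ 0.00762565
viral: (44/157) × (35/44) × (15/44) × (4/44) ≈ 0.00690899
fungal: (44/157) × (31/44) × (18/44) × (2/44) ≈ 0.00367163
Highest score → bacterial.

bacterial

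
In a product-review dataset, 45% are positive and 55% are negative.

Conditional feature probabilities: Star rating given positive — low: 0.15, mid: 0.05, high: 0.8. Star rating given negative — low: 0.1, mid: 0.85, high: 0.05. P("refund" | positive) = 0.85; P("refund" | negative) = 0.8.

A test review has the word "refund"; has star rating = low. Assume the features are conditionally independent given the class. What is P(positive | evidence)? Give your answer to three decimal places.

positive: 0.45 × 0.15 × 0.85 = 0.057375
negative: 0.55 × 0.1 × 0.8 = 0.044
P(positive | x) = 0.057375 / 0.101375 ≈ 0.566

0.566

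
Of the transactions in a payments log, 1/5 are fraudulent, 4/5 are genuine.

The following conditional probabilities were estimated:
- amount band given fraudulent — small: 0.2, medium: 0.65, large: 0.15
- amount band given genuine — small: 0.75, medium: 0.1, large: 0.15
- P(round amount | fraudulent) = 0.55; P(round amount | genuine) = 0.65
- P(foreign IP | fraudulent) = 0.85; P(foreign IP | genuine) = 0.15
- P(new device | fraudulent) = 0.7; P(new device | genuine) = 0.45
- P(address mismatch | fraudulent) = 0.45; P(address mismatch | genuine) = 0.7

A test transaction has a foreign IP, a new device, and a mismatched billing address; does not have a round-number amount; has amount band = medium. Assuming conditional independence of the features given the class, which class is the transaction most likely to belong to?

fraudulent: 0.2 × 0.65 × (1−0.55) × 0.85 × 0.7 × 0.45 = 0.015663375
genuine: 0.8 × 0.1 × (1−0.65) × 0.15 × 0.45 × 0.7 = 0.001323
Highest score → fraudulent.

fraudulent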